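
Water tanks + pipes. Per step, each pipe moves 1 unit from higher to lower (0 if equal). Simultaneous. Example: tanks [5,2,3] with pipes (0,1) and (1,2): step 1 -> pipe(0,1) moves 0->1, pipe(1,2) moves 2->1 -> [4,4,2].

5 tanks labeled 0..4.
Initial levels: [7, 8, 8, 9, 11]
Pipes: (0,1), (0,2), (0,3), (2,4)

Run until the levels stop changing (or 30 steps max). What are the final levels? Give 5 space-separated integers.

Answer: 7 8 10 9 9

Derivation:
Step 1: flows [1->0,2->0,3->0,4->2] -> levels [10 7 8 8 10]
Step 2: flows [0->1,0->2,0->3,4->2] -> levels [7 8 10 9 9]
Step 3: flows [1->0,2->0,3->0,2->4] -> levels [10 7 8 8 10]
  -> period-2 cycle: step 3 state = step 1 state; never stabilizes
  -> state at step 30: (30-1) mod 2 = 1, same as step 2 -> [7 8 10 9 9]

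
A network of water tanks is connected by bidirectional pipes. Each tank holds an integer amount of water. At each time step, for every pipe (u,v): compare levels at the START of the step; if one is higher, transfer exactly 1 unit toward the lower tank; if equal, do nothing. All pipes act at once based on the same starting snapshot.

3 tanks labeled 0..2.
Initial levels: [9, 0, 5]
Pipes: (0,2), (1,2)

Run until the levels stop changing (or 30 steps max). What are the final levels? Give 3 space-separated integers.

Answer: 4 4 6

Derivation:
Step 1: flows [0->2,2->1] -> levels [8 1 5]
Step 2: flows [0->2,2->1] -> levels [7 2 5]
Step 3: flows [0->2,2->1] -> levels [6 3 5]
Step 4: flows [0->2,2->1] -> levels [5 4 5]
Step 5: flows [0=2,2->1] -> levels [5 5 4]
Step 6: flows [0->2,1->2] -> levels [4 4 6]
Step 7: flows [2->0,2->1] -> levels [5 5 4]
  -> period-2 cycle: step 7 state = step 5 state; never stabilizes
  -> state at step 30: (30-5) mod 2 = 1, same as step 6 -> [4 4 6]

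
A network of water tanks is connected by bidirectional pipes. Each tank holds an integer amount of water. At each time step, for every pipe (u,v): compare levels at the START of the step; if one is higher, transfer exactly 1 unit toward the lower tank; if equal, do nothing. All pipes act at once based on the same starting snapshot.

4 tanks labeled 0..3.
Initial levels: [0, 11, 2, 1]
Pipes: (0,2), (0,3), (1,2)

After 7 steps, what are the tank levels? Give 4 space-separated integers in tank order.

Answer: 4 4 4 2

Derivation:
Step 1: flows [2->0,3->0,1->2] -> levels [2 10 2 0]
Step 2: flows [0=2,0->3,1->2] -> levels [1 9 3 1]
Step 3: flows [2->0,0=3,1->2] -> levels [2 8 3 1]
Step 4: flows [2->0,0->3,1->2] -> levels [2 7 3 2]
Step 5: flows [2->0,0=3,1->2] -> levels [3 6 3 2]
Step 6: flows [0=2,0->3,1->2] -> levels [2 5 4 3]
Step 7: flows [2->0,3->0,1->2] -> levels [4 4 4 2]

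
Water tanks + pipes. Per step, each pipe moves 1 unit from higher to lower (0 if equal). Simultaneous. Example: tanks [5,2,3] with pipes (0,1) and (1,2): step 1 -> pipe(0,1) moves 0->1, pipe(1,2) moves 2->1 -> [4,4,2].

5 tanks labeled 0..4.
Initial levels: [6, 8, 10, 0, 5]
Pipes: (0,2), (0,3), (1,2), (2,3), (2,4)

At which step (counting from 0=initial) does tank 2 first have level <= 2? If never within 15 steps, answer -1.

Answer: -1

Derivation:
Step 1: flows [2->0,0->3,2->1,2->3,2->4] -> levels [6 9 6 2 6]
Step 2: flows [0=2,0->3,1->2,2->3,2=4] -> levels [5 8 6 4 6]
Step 3: flows [2->0,0->3,1->2,2->3,2=4] -> levels [5 7 5 6 6]
Step 4: flows [0=2,3->0,1->2,3->2,4->2] -> levels [6 6 8 4 5]
Step 5: flows [2->0,0->3,2->1,2->3,2->4] -> levels [6 7 4 6 6]
Step 6: flows [0->2,0=3,1->2,3->2,4->2] -> levels [5 6 8 5 5]
Step 7: flows [2->0,0=3,2->1,2->3,2->4] -> levels [6 7 4 6 6]
  -> period-2 cycle (repeats step 5); tank 2 never drops to <=2
Tank 2 never reaches <=2 within 15 steps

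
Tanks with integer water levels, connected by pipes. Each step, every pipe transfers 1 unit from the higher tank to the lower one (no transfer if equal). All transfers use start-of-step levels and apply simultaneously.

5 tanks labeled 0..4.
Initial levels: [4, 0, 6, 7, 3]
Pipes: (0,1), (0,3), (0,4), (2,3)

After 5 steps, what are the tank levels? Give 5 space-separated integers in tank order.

Step 1: flows [0->1,3->0,0->4,3->2] -> levels [3 1 7 5 4]
Step 2: flows [0->1,3->0,4->0,2->3] -> levels [4 2 6 5 3]
Step 3: flows [0->1,3->0,0->4,2->3] -> levels [3 3 5 5 4]
Step 4: flows [0=1,3->0,4->0,2=3] -> levels [5 3 5 4 3]
Step 5: flows [0->1,0->3,0->4,2->3] -> levels [2 4 4 6 4]

Answer: 2 4 4 6 4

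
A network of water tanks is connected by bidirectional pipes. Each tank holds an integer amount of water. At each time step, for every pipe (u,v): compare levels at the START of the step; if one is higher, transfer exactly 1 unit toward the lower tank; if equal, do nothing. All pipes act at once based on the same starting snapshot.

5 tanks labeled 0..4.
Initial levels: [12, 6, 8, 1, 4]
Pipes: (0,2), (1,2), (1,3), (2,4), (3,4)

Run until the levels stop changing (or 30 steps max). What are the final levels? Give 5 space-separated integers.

Answer: 6 5 8 7 5

Derivation:
Step 1: flows [0->2,2->1,1->3,2->4,4->3] -> levels [11 6 7 3 4]
Step 2: flows [0->2,2->1,1->3,2->4,4->3] -> levels [10 6 6 5 4]
Step 3: flows [0->2,1=2,1->3,2->4,3->4] -> levels [9 5 6 5 6]
Step 4: flows [0->2,2->1,1=3,2=4,4->3] -> levels [8 6 6 6 5]
Step 5: flows [0->2,1=2,1=3,2->4,3->4] -> levels [7 6 6 5 7]
Step 6: flows [0->2,1=2,1->3,4->2,4->3] -> levels [6 5 8 7 5]
Step 7: flows [2->0,2->1,3->1,2->4,3->4] -> levels [7 7 5 5 7]
Step 8: flows [0->2,1->2,1->3,4->2,4->3] -> levels [6 5 8 7 5]
  -> period-2 cycle: step 8 state = step 6 state; never stabilizes
  -> state at step 30: (30-6) mod 2 = 0, same as step 6 -> [6 5 8 7 5]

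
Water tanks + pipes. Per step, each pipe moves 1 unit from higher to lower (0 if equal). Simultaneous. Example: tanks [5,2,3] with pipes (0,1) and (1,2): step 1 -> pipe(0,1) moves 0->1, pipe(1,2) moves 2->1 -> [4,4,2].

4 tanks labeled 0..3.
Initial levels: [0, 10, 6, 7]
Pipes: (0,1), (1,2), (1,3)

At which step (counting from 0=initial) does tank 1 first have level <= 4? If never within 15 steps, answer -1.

Answer: 5

Derivation:
Step 1: flows [1->0,1->2,1->3] -> levels [1 7 7 8]
Step 2: flows [1->0,1=2,3->1] -> levels [2 7 7 7]
Step 3: flows [1->0,1=2,1=3] -> levels [3 6 7 7]
Step 4: flows [1->0,2->1,3->1] -> levels [4 7 6 6]
Step 5: flows [1->0,1->2,1->3] -> levels [5 4 7 7]
Tank 1 first reaches <=4 at step 5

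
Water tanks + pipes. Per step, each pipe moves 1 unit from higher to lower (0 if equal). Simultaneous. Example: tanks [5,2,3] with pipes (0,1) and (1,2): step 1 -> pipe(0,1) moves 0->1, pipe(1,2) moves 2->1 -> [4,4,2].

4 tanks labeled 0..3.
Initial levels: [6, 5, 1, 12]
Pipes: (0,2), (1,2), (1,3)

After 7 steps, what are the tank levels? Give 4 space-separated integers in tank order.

Answer: 6 7 5 6

Derivation:
Step 1: flows [0->2,1->2,3->1] -> levels [5 5 3 11]
Step 2: flows [0->2,1->2,3->1] -> levels [4 5 5 10]
Step 3: flows [2->0,1=2,3->1] -> levels [5 6 4 9]
Step 4: flows [0->2,1->2,3->1] -> levels [4 6 6 8]
Step 5: flows [2->0,1=2,3->1] -> levels [5 7 5 7]
Step 6: flows [0=2,1->2,1=3] -> levels [5 6 6 7]
Step 7: flows [2->0,1=2,3->1] -> levels [6 7 5 6]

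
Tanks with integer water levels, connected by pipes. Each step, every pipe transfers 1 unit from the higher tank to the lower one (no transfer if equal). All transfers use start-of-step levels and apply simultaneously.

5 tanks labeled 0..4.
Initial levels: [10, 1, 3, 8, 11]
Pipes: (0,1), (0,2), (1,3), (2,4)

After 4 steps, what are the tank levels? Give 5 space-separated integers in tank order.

Answer: 8 5 7 6 7

Derivation:
Step 1: flows [0->1,0->2,3->1,4->2] -> levels [8 3 5 7 10]
Step 2: flows [0->1,0->2,3->1,4->2] -> levels [6 5 7 6 9]
Step 3: flows [0->1,2->0,3->1,4->2] -> levels [6 7 7 5 8]
Step 4: flows [1->0,2->0,1->3,4->2] -> levels [8 5 7 6 7]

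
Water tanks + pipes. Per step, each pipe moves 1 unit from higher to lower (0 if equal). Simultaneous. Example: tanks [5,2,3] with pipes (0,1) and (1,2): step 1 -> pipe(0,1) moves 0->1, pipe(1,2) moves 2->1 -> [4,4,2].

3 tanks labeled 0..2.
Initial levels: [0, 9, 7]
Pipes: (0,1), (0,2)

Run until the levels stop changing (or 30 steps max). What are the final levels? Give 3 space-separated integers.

Step 1: flows [1->0,2->0] -> levels [2 8 6]
Step 2: flows [1->0,2->0] -> levels [4 7 5]
Step 3: flows [1->0,2->0] -> levels [6 6 4]
Step 4: flows [0=1,0->2] -> levels [5 6 5]
Step 5: flows [1->0,0=2] -> levels [6 5 5]
Step 6: flows [0->1,0->2] -> levels [4 6 6]
Step 7: flows [1->0,2->0] -> levels [6 5 5]
  -> period-2 cycle: step 7 state = step 5 state; never stabilizes
  -> state at step 30: (30-5) mod 2 = 1, same as step 6 -> [4 6 6]

Answer: 4 6 6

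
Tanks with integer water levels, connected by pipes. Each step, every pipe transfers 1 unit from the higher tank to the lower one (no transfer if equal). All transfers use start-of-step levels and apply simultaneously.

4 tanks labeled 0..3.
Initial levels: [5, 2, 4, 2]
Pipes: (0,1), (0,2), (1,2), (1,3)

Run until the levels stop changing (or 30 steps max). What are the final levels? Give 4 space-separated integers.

Step 1: flows [0->1,0->2,2->1,1=3] -> levels [3 4 4 2]
Step 2: flows [1->0,2->0,1=2,1->3] -> levels [5 2 3 3]
Step 3: flows [0->1,0->2,2->1,3->1] -> levels [3 5 3 2]
Step 4: flows [1->0,0=2,1->2,1->3] -> levels [4 2 4 3]
Step 5: flows [0->1,0=2,2->1,3->1] -> levels [3 5 3 2]
  -> period-2 cycle: step 5 state = step 3 state; never stabilizes
  -> state at step 30: (30-3) mod 2 = 1, same as step 4 -> [4 2 4 3]

Answer: 4 2 4 3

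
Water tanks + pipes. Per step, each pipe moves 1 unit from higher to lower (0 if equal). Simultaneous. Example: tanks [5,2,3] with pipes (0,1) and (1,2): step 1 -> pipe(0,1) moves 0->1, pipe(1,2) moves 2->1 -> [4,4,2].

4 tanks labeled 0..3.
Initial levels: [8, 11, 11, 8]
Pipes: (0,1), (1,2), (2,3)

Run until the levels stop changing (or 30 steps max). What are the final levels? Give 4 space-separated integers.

Step 1: flows [1->0,1=2,2->3] -> levels [9 10 10 9]
Step 2: flows [1->0,1=2,2->3] -> levels [10 9 9 10]
Step 3: flows [0->1,1=2,3->2] -> levels [9 10 10 9]
  -> period-2 cycle: step 3 state = step 1 state; never stabilizes
  -> state at step 30: (30-1) mod 2 = 1, same as step 2 -> [10 9 9 10]

Answer: 10 9 9 10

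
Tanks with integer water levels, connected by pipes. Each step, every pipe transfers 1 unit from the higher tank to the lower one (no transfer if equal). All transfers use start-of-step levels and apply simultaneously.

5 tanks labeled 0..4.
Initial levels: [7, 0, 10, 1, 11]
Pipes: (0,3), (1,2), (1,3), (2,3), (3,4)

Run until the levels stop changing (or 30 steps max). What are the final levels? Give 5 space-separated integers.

Step 1: flows [0->3,2->1,3->1,2->3,4->3] -> levels [6 2 8 3 10]
Step 2: flows [0->3,2->1,3->1,2->3,4->3] -> levels [5 4 6 5 9]
Step 3: flows [0=3,2->1,3->1,2->3,4->3] -> levels [5 6 4 6 8]
Step 4: flows [3->0,1->2,1=3,3->2,4->3] -> levels [6 5 6 5 7]
Step 5: flows [0->3,2->1,1=3,2->3,4->3] -> levels [5 6 4 8 6]
Step 6: flows [3->0,1->2,3->1,3->2,3->4] -> levels [6 6 6 4 7]
Step 7: flows [0->3,1=2,1->3,2->3,4->3] -> levels [5 5 5 8 6]
Step 8: flows [3->0,1=2,3->1,3->2,3->4] -> levels [6 6 6 4 7]
  -> period-2 cycle: step 8 state = step 6 state; never stabilizes
  -> state at step 30: (30-6) mod 2 = 0, same as step 6 -> [6 6 6 4 7]

Answer: 6 6 6 4 7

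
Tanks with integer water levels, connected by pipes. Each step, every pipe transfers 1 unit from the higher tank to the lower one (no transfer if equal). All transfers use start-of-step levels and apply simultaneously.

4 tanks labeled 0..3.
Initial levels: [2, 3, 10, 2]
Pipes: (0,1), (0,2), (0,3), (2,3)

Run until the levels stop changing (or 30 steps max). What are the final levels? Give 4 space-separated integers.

Step 1: flows [1->0,2->0,0=3,2->3] -> levels [4 2 8 3]
Step 2: flows [0->1,2->0,0->3,2->3] -> levels [3 3 6 5]
Step 3: flows [0=1,2->0,3->0,2->3] -> levels [5 3 4 5]
Step 4: flows [0->1,0->2,0=3,3->2] -> levels [3 4 6 4]
Step 5: flows [1->0,2->0,3->0,2->3] -> levels [6 3 4 4]
Step 6: flows [0->1,0->2,0->3,2=3] -> levels [3 4 5 5]
Step 7: flows [1->0,2->0,3->0,2=3] -> levels [6 3 4 4]
  -> period-2 cycle: step 7 state = step 5 state; never stabilizes
  -> state at step 30: (30-5) mod 2 = 1, same as step 6 -> [3 4 5 5]

Answer: 3 4 5 5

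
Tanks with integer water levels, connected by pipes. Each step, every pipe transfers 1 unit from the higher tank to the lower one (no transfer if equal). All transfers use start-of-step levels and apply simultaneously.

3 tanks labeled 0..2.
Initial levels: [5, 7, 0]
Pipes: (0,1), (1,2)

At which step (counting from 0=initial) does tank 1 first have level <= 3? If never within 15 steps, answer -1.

Answer: -1

Derivation:
Step 1: flows [1->0,1->2] -> levels [6 5 1]
Step 2: flows [0->1,1->2] -> levels [5 5 2]
Step 3: flows [0=1,1->2] -> levels [5 4 3]
Step 4: flows [0->1,1->2] -> levels [4 4 4]
Step 5: flows [0=1,1=2] -> levels [4 4 4]
  -> stable; tank 1 stays at 4 > 3
Tank 1 never reaches <=3 within 15 steps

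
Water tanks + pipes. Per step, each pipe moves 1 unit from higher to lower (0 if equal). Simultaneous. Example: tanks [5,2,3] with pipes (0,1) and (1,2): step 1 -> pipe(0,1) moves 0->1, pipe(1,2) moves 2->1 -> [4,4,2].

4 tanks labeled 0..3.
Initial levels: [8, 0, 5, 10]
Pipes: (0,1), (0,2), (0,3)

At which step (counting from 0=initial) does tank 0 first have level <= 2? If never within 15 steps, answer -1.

Answer: -1

Derivation:
Step 1: flows [0->1,0->2,3->0] -> levels [7 1 6 9]
Step 2: flows [0->1,0->2,3->0] -> levels [6 2 7 8]
Step 3: flows [0->1,2->0,3->0] -> levels [7 3 6 7]
Step 4: flows [0->1,0->2,0=3] -> levels [5 4 7 7]
Step 5: flows [0->1,2->0,3->0] -> levels [6 5 6 6]
Step 6: flows [0->1,0=2,0=3] -> levels [5 6 6 6]
Step 7: flows [1->0,2->0,3->0] -> levels [8 5 5 5]
Step 8: flows [0->1,0->2,0->3] -> levels [5 6 6 6]
  -> period-2 cycle (repeats step 6); tank 0 never drops to <=2
Tank 0 never reaches <=2 within 15 steps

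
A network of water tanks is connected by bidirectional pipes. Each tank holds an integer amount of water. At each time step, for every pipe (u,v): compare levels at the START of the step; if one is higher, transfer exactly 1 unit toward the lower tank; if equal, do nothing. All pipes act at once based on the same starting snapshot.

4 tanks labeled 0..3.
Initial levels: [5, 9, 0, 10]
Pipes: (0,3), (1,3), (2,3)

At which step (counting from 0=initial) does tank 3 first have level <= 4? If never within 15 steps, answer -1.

Step 1: flows [3->0,3->1,3->2] -> levels [6 10 1 7]
Step 2: flows [3->0,1->3,3->2] -> levels [7 9 2 6]
Step 3: flows [0->3,1->3,3->2] -> levels [6 8 3 7]
Step 4: flows [3->0,1->3,3->2] -> levels [7 7 4 6]
Step 5: flows [0->3,1->3,3->2] -> levels [6 6 5 7]
Step 6: flows [3->0,3->1,3->2] -> levels [7 7 6 4]
Tank 3 first reaches <=4 at step 6

Answer: 6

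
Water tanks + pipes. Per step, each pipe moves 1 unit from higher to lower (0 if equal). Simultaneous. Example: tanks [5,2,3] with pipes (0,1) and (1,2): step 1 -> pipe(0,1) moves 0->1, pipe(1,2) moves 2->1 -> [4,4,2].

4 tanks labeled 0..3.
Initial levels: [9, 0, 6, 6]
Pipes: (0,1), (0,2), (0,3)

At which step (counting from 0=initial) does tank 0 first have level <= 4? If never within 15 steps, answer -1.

Answer: 3

Derivation:
Step 1: flows [0->1,0->2,0->3] -> levels [6 1 7 7]
Step 2: flows [0->1,2->0,3->0] -> levels [7 2 6 6]
Step 3: flows [0->1,0->2,0->3] -> levels [4 3 7 7]
Tank 0 first reaches <=4 at step 3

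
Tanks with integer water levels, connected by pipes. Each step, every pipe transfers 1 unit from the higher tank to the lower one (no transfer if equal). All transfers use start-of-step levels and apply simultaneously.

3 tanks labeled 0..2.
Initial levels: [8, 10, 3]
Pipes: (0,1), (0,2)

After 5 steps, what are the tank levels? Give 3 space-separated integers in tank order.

Answer: 7 7 7

Derivation:
Step 1: flows [1->0,0->2] -> levels [8 9 4]
Step 2: flows [1->0,0->2] -> levels [8 8 5]
Step 3: flows [0=1,0->2] -> levels [7 8 6]
Step 4: flows [1->0,0->2] -> levels [7 7 7]
Step 5: flows [0=1,0=2] -> levels [7 7 7]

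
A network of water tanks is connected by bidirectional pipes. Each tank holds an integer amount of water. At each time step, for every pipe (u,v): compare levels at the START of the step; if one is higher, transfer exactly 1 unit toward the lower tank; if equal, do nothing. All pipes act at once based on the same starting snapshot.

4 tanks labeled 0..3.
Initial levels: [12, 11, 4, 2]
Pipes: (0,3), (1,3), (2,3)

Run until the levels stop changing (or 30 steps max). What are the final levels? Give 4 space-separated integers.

Answer: 7 7 6 9

Derivation:
Step 1: flows [0->3,1->3,2->3] -> levels [11 10 3 5]
Step 2: flows [0->3,1->3,3->2] -> levels [10 9 4 6]
Step 3: flows [0->3,1->3,3->2] -> levels [9 8 5 7]
Step 4: flows [0->3,1->3,3->2] -> levels [8 7 6 8]
Step 5: flows [0=3,3->1,3->2] -> levels [8 8 7 6]
Step 6: flows [0->3,1->3,2->3] -> levels [7 7 6 9]
Step 7: flows [3->0,3->1,3->2] -> levels [8 8 7 6]
  -> period-2 cycle: step 7 state = step 5 state; never stabilizes
  -> state at step 30: (30-5) mod 2 = 1, same as step 6 -> [7 7 6 9]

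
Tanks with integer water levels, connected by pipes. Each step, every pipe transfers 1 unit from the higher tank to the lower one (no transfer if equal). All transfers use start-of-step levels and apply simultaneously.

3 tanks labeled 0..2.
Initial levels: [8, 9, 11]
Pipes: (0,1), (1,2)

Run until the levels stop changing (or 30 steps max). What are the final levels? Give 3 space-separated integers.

Answer: 9 10 9

Derivation:
Step 1: flows [1->0,2->1] -> levels [9 9 10]
Step 2: flows [0=1,2->1] -> levels [9 10 9]
Step 3: flows [1->0,1->2] -> levels [10 8 10]
Step 4: flows [0->1,2->1] -> levels [9 10 9]
  -> period-2 cycle: step 4 state = step 2 state; never stabilizes
  -> state at step 30: (30-2) mod 2 = 0, same as step 2 -> [9 10 9]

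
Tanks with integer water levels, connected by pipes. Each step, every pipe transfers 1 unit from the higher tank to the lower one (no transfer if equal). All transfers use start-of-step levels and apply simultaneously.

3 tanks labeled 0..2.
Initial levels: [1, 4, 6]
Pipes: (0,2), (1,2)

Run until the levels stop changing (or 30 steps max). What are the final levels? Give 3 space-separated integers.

Answer: 3 3 5

Derivation:
Step 1: flows [2->0,2->1] -> levels [2 5 4]
Step 2: flows [2->0,1->2] -> levels [3 4 4]
Step 3: flows [2->0,1=2] -> levels [4 4 3]
Step 4: flows [0->2,1->2] -> levels [3 3 5]
Step 5: flows [2->0,2->1] -> levels [4 4 3]
  -> period-2 cycle: step 5 state = step 3 state; never stabilizes
  -> state at step 30: (30-3) mod 2 = 1, same as step 4 -> [3 3 5]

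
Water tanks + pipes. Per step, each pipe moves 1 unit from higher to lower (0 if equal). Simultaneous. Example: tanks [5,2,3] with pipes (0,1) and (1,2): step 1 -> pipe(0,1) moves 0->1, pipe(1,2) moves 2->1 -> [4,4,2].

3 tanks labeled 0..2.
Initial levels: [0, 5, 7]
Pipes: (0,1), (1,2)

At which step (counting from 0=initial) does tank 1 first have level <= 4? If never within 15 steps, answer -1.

Answer: 3

Derivation:
Step 1: flows [1->0,2->1] -> levels [1 5 6]
Step 2: flows [1->0,2->1] -> levels [2 5 5]
Step 3: flows [1->0,1=2] -> levels [3 4 5]
Tank 1 first reaches <=4 at step 3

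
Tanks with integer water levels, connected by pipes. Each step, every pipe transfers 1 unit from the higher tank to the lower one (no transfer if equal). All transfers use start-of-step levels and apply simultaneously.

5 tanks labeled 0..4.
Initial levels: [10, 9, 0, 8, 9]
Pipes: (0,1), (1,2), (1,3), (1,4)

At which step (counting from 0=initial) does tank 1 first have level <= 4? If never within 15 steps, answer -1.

Answer: -1

Derivation:
Step 1: flows [0->1,1->2,1->3,1=4] -> levels [9 8 1 9 9]
Step 2: flows [0->1,1->2,3->1,4->1] -> levels [8 10 2 8 8]
Step 3: flows [1->0,1->2,1->3,1->4] -> levels [9 6 3 9 9]
Step 4: flows [0->1,1->2,3->1,4->1] -> levels [8 8 4 8 8]
Step 5: flows [0=1,1->2,1=3,1=4] -> levels [8 7 5 8 8]
Step 6: flows [0->1,1->2,3->1,4->1] -> levels [7 9 6 7 7]
Step 7: flows [1->0,1->2,1->3,1->4] -> levels [8 5 7 8 8]
Step 8: flows [0->1,2->1,3->1,4->1] -> levels [7 9 6 7 7]
  -> period-2 cycle (repeats step 6); tank 1 never drops to <=4
Tank 1 never reaches <=4 within 15 steps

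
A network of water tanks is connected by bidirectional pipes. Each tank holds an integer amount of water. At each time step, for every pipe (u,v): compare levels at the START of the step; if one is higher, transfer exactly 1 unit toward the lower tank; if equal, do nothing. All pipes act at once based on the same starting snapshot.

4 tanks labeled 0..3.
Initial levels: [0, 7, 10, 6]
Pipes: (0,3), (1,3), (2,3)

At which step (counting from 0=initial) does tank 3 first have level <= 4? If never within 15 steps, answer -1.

Answer: -1

Derivation:
Step 1: flows [3->0,1->3,2->3] -> levels [1 6 9 7]
Step 2: flows [3->0,3->1,2->3] -> levels [2 7 8 6]
Step 3: flows [3->0,1->3,2->3] -> levels [3 6 7 7]
Step 4: flows [3->0,3->1,2=3] -> levels [4 7 7 5]
Step 5: flows [3->0,1->3,2->3] -> levels [5 6 6 6]
Step 6: flows [3->0,1=3,2=3] -> levels [6 6 6 5]
Step 7: flows [0->3,1->3,2->3] -> levels [5 5 5 8]
Step 8: flows [3->0,3->1,3->2] -> levels [6 6 6 5]
  -> period-2 cycle (repeats step 6); tank 3 never drops to <=4
Tank 3 never reaches <=4 within 15 steps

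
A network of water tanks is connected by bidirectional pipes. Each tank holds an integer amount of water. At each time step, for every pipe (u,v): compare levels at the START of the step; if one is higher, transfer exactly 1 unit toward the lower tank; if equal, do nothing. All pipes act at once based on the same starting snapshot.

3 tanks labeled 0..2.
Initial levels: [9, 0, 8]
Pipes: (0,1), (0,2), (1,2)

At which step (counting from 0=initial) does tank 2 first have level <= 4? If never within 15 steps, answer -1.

Step 1: flows [0->1,0->2,2->1] -> levels [7 2 8]
Step 2: flows [0->1,2->0,2->1] -> levels [7 4 6]
Step 3: flows [0->1,0->2,2->1] -> levels [5 6 6]
Step 4: flows [1->0,2->0,1=2] -> levels [7 5 5]
Step 5: flows [0->1,0->2,1=2] -> levels [5 6 6]
  -> period-2 cycle (repeats step 3); tank 2 never drops to <=4
Tank 2 never reaches <=4 within 15 steps

Answer: -1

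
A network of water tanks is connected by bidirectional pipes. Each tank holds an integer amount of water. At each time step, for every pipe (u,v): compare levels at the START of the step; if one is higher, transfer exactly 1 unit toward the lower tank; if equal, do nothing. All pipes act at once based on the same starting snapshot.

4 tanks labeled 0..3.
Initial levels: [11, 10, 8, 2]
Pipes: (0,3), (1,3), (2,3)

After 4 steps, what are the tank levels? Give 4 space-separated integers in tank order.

Step 1: flows [0->3,1->3,2->3] -> levels [10 9 7 5]
Step 2: flows [0->3,1->3,2->3] -> levels [9 8 6 8]
Step 3: flows [0->3,1=3,3->2] -> levels [8 8 7 8]
Step 4: flows [0=3,1=3,3->2] -> levels [8 8 8 7]

Answer: 8 8 8 7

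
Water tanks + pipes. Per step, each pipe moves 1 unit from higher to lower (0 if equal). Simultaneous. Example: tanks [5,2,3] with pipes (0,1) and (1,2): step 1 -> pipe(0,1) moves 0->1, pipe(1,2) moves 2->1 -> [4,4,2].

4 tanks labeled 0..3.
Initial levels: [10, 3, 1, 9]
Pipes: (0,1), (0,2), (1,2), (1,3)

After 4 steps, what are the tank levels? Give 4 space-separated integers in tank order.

Answer: 6 4 6 7

Derivation:
Step 1: flows [0->1,0->2,1->2,3->1] -> levels [8 4 3 8]
Step 2: flows [0->1,0->2,1->2,3->1] -> levels [6 5 5 7]
Step 3: flows [0->1,0->2,1=2,3->1] -> levels [4 7 6 6]
Step 4: flows [1->0,2->0,1->2,1->3] -> levels [6 4 6 7]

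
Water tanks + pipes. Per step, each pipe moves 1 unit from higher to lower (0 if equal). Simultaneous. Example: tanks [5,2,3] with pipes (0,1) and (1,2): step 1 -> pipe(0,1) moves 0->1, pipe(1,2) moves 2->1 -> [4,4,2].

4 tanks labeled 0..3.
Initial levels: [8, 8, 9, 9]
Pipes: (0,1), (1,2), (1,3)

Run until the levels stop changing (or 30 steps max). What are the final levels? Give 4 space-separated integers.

Answer: 9 7 9 9

Derivation:
Step 1: flows [0=1,2->1,3->1] -> levels [8 10 8 8]
Step 2: flows [1->0,1->2,1->3] -> levels [9 7 9 9]
Step 3: flows [0->1,2->1,3->1] -> levels [8 10 8 8]
  -> period-2 cycle: step 3 state = step 1 state; never stabilizes
  -> state at step 30: (30-1) mod 2 = 1, same as step 2 -> [9 7 9 9]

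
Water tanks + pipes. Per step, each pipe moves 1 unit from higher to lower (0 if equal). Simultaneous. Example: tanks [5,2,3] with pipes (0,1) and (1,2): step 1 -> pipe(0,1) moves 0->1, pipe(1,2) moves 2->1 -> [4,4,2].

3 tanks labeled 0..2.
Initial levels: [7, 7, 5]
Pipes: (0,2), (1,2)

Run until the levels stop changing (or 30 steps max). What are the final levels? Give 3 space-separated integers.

Step 1: flows [0->2,1->2] -> levels [6 6 7]
Step 2: flows [2->0,2->1] -> levels [7 7 5]
  -> period-2 cycle: step 2 state = step 0 state; never stabilizes
  -> state at step 30: (30-0) mod 2 = 0, same as step 0 -> [7 7 5]

Answer: 7 7 5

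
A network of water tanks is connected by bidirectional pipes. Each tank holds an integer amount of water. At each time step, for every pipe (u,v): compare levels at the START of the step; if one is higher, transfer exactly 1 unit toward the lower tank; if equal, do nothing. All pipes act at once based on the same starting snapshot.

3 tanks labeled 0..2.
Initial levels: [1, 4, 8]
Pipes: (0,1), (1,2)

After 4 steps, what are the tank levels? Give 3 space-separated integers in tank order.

Step 1: flows [1->0,2->1] -> levels [2 4 7]
Step 2: flows [1->0,2->1] -> levels [3 4 6]
Step 3: flows [1->0,2->1] -> levels [4 4 5]
Step 4: flows [0=1,2->1] -> levels [4 5 4]

Answer: 4 5 4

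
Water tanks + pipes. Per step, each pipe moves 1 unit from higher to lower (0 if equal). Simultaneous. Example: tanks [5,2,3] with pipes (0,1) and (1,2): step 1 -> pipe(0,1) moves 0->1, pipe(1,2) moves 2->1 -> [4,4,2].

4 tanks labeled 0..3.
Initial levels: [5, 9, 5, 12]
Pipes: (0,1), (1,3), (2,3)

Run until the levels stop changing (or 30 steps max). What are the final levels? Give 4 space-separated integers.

Step 1: flows [1->0,3->1,3->2] -> levels [6 9 6 10]
Step 2: flows [1->0,3->1,3->2] -> levels [7 9 7 8]
Step 3: flows [1->0,1->3,3->2] -> levels [8 7 8 8]
Step 4: flows [0->1,3->1,2=3] -> levels [7 9 8 7]
Step 5: flows [1->0,1->3,2->3] -> levels [8 7 7 9]
Step 6: flows [0->1,3->1,3->2] -> levels [7 9 8 7]
  -> period-2 cycle: step 6 state = step 4 state; never stabilizes
  -> state at step 30: (30-4) mod 2 = 0, same as step 4 -> [7 9 8 7]

Answer: 7 9 8 7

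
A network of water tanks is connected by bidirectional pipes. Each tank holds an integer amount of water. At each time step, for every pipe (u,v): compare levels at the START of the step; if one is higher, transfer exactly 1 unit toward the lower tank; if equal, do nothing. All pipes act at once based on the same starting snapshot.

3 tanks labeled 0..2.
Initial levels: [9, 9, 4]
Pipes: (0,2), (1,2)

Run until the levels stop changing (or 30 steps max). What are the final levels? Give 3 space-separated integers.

Answer: 7 7 8

Derivation:
Step 1: flows [0->2,1->2] -> levels [8 8 6]
Step 2: flows [0->2,1->2] -> levels [7 7 8]
Step 3: flows [2->0,2->1] -> levels [8 8 6]
  -> period-2 cycle: step 3 state = step 1 state; never stabilizes
  -> state at step 30: (30-1) mod 2 = 1, same as step 2 -> [7 7 8]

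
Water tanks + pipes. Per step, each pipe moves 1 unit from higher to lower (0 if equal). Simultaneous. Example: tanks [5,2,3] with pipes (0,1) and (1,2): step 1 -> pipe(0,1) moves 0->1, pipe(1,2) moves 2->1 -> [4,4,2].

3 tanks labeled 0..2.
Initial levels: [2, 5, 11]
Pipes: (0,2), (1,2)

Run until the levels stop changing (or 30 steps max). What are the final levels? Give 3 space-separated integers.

Step 1: flows [2->0,2->1] -> levels [3 6 9]
Step 2: flows [2->0,2->1] -> levels [4 7 7]
Step 3: flows [2->0,1=2] -> levels [5 7 6]
Step 4: flows [2->0,1->2] -> levels [6 6 6]
Step 5: flows [0=2,1=2] -> levels [6 6 6]
  -> stable (no change)

Answer: 6 6 6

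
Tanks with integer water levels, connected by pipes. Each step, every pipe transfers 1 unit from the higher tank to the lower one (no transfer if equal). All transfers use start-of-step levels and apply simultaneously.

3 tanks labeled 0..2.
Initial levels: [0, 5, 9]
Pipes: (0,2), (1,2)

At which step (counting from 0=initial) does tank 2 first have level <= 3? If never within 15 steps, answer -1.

Step 1: flows [2->0,2->1] -> levels [1 6 7]
Step 2: flows [2->0,2->1] -> levels [2 7 5]
Step 3: flows [2->0,1->2] -> levels [3 6 5]
Step 4: flows [2->0,1->2] -> levels [4 5 5]
Step 5: flows [2->0,1=2] -> levels [5 5 4]
Step 6: flows [0->2,1->2] -> levels [4 4 6]
Step 7: flows [2->0,2->1] -> levels [5 5 4]
  -> period-2 cycle (repeats step 5); tank 2 never drops to <=3
Tank 2 never reaches <=3 within 15 steps

Answer: -1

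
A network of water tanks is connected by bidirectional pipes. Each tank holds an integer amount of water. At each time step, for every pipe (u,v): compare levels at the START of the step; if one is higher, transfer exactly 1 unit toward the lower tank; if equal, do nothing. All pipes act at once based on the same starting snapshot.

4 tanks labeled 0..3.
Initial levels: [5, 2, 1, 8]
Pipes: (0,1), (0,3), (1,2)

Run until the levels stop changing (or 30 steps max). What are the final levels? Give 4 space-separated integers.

Step 1: flows [0->1,3->0,1->2] -> levels [5 2 2 7]
Step 2: flows [0->1,3->0,1=2] -> levels [5 3 2 6]
Step 3: flows [0->1,3->0,1->2] -> levels [5 3 3 5]
Step 4: flows [0->1,0=3,1=2] -> levels [4 4 3 5]
Step 5: flows [0=1,3->0,1->2] -> levels [5 3 4 4]
Step 6: flows [0->1,0->3,2->1] -> levels [3 5 3 5]
Step 7: flows [1->0,3->0,1->2] -> levels [5 3 4 4]
  -> period-2 cycle: step 7 state = step 5 state; never stabilizes
  -> state at step 30: (30-5) mod 2 = 1, same as step 6 -> [3 5 3 5]

Answer: 3 5 3 5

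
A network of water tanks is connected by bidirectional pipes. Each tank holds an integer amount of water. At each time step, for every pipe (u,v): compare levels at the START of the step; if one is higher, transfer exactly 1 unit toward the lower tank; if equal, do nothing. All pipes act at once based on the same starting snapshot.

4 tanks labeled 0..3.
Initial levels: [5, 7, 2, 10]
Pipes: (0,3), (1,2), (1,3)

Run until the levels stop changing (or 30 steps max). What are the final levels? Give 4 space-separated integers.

Step 1: flows [3->0,1->2,3->1] -> levels [6 7 3 8]
Step 2: flows [3->0,1->2,3->1] -> levels [7 7 4 6]
Step 3: flows [0->3,1->2,1->3] -> levels [6 5 5 8]
Step 4: flows [3->0,1=2,3->1] -> levels [7 6 5 6]
Step 5: flows [0->3,1->2,1=3] -> levels [6 5 6 7]
Step 6: flows [3->0,2->1,3->1] -> levels [7 7 5 5]
Step 7: flows [0->3,1->2,1->3] -> levels [6 5 6 7]
  -> period-2 cycle: step 7 state = step 5 state; never stabilizes
  -> state at step 30: (30-5) mod 2 = 1, same as step 6 -> [7 7 5 5]

Answer: 7 7 5 5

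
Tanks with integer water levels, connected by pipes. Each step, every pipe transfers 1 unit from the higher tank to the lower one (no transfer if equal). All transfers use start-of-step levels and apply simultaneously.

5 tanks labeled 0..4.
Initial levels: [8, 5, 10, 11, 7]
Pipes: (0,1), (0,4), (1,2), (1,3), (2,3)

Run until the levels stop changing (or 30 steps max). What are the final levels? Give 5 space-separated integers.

Answer: 7 10 8 8 8

Derivation:
Step 1: flows [0->1,0->4,2->1,3->1,3->2] -> levels [6 8 10 9 8]
Step 2: flows [1->0,4->0,2->1,3->1,2->3] -> levels [8 9 8 9 7]
Step 3: flows [1->0,0->4,1->2,1=3,3->2] -> levels [8 7 10 8 8]
Step 4: flows [0->1,0=4,2->1,3->1,2->3] -> levels [7 10 8 8 8]
Step 5: flows [1->0,4->0,1->2,1->3,2=3] -> levels [9 7 9 9 7]
Step 6: flows [0->1,0->4,2->1,3->1,2=3] -> levels [7 10 8 8 8]
  -> period-2 cycle: step 6 state = step 4 state; never stabilizes
  -> state at step 30: (30-4) mod 2 = 0, same as step 4 -> [7 10 8 8 8]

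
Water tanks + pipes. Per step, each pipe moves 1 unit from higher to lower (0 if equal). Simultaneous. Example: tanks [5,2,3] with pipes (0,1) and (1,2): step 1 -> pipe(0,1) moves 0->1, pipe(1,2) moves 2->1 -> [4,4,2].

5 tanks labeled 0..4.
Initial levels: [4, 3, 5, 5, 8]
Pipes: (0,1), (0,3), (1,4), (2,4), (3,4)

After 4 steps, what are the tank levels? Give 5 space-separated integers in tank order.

Answer: 6 4 5 4 6

Derivation:
Step 1: flows [0->1,3->0,4->1,4->2,4->3] -> levels [4 5 6 5 5]
Step 2: flows [1->0,3->0,1=4,2->4,3=4] -> levels [6 4 5 4 6]
Step 3: flows [0->1,0->3,4->1,4->2,4->3] -> levels [4 6 6 6 3]
Step 4: flows [1->0,3->0,1->4,2->4,3->4] -> levels [6 4 5 4 6]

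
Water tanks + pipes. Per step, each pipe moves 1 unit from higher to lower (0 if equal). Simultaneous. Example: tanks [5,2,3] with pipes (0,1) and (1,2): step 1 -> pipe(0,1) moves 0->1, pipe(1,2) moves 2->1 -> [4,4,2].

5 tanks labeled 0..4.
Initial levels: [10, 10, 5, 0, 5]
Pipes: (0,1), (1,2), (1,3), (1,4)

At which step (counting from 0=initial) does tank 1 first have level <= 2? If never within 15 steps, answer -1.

Step 1: flows [0=1,1->2,1->3,1->4] -> levels [10 7 6 1 6]
Step 2: flows [0->1,1->2,1->3,1->4] -> levels [9 5 7 2 7]
Step 3: flows [0->1,2->1,1->3,4->1] -> levels [8 7 6 3 6]
Step 4: flows [0->1,1->2,1->3,1->4] -> levels [7 5 7 4 7]
Step 5: flows [0->1,2->1,1->3,4->1] -> levels [6 7 6 5 6]
Step 6: flows [1->0,1->2,1->3,1->4] -> levels [7 3 7 6 7]
Step 7: flows [0->1,2->1,3->1,4->1] -> levels [6 7 6 5 6]
  -> period-2 cycle (repeats step 5); tank 1 never drops to <=2
Tank 1 never reaches <=2 within 15 steps

Answer: -1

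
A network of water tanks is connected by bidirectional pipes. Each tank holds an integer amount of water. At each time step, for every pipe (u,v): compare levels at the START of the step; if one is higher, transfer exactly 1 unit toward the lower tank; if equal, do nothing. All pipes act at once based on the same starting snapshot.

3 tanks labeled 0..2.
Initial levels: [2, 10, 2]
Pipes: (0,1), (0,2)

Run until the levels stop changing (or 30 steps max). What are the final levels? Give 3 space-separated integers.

Step 1: flows [1->0,0=2] -> levels [3 9 2]
Step 2: flows [1->0,0->2] -> levels [3 8 3]
Step 3: flows [1->0,0=2] -> levels [4 7 3]
Step 4: flows [1->0,0->2] -> levels [4 6 4]
Step 5: flows [1->0,0=2] -> levels [5 5 4]
Step 6: flows [0=1,0->2] -> levels [4 5 5]
Step 7: flows [1->0,2->0] -> levels [6 4 4]
Step 8: flows [0->1,0->2] -> levels [4 5 5]
  -> period-2 cycle: step 8 state = step 6 state; never stabilizes
  -> state at step 30: (30-6) mod 2 = 0, same as step 6 -> [4 5 5]

Answer: 4 5 5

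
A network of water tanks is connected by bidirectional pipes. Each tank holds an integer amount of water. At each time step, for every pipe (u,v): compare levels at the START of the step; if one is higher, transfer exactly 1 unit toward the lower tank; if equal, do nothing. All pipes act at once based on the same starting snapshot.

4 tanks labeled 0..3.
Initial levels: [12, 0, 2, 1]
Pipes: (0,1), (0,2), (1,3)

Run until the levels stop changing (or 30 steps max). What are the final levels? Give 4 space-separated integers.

Answer: 3 5 4 3

Derivation:
Step 1: flows [0->1,0->2,3->1] -> levels [10 2 3 0]
Step 2: flows [0->1,0->2,1->3] -> levels [8 2 4 1]
Step 3: flows [0->1,0->2,1->3] -> levels [6 2 5 2]
Step 4: flows [0->1,0->2,1=3] -> levels [4 3 6 2]
Step 5: flows [0->1,2->0,1->3] -> levels [4 3 5 3]
Step 6: flows [0->1,2->0,1=3] -> levels [4 4 4 3]
Step 7: flows [0=1,0=2,1->3] -> levels [4 3 4 4]
Step 8: flows [0->1,0=2,3->1] -> levels [3 5 4 3]
Step 9: flows [1->0,2->0,1->3] -> levels [5 3 3 4]
Step 10: flows [0->1,0->2,3->1] -> levels [3 5 4 3]
  -> period-2 cycle: step 10 state = step 8 state; never stabilizes
  -> state at step 30: (30-8) mod 2 = 0, same as step 8 -> [3 5 4 3]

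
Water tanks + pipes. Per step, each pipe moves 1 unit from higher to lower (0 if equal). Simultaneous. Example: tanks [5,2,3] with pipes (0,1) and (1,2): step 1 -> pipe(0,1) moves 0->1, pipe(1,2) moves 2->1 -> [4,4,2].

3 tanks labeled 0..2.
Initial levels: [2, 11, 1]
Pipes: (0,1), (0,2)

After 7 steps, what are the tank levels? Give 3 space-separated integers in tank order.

Answer: 4 5 5

Derivation:
Step 1: flows [1->0,0->2] -> levels [2 10 2]
Step 2: flows [1->0,0=2] -> levels [3 9 2]
Step 3: flows [1->0,0->2] -> levels [3 8 3]
Step 4: flows [1->0,0=2] -> levels [4 7 3]
Step 5: flows [1->0,0->2] -> levels [4 6 4]
Step 6: flows [1->0,0=2] -> levels [5 5 4]
Step 7: flows [0=1,0->2] -> levels [4 5 5]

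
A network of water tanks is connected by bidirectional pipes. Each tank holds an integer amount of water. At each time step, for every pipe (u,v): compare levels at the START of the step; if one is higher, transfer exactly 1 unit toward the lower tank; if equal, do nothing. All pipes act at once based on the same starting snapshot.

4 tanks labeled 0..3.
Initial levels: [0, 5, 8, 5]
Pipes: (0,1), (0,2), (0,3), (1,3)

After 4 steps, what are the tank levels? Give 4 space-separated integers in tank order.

Answer: 5 4 5 4

Derivation:
Step 1: flows [1->0,2->0,3->0,1=3] -> levels [3 4 7 4]
Step 2: flows [1->0,2->0,3->0,1=3] -> levels [6 3 6 3]
Step 3: flows [0->1,0=2,0->3,1=3] -> levels [4 4 6 4]
Step 4: flows [0=1,2->0,0=3,1=3] -> levels [5 4 5 4]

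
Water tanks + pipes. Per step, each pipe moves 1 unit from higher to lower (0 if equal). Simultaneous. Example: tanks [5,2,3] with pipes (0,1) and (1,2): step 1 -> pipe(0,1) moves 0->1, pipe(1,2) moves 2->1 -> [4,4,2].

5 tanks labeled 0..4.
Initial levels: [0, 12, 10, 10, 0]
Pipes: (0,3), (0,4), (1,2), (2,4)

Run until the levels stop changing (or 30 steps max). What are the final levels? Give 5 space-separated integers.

Answer: 5 7 6 6 8

Derivation:
Step 1: flows [3->0,0=4,1->2,2->4] -> levels [1 11 10 9 1]
Step 2: flows [3->0,0=4,1->2,2->4] -> levels [2 10 10 8 2]
Step 3: flows [3->0,0=4,1=2,2->4] -> levels [3 10 9 7 3]
Step 4: flows [3->0,0=4,1->2,2->4] -> levels [4 9 9 6 4]
Step 5: flows [3->0,0=4,1=2,2->4] -> levels [5 9 8 5 5]
Step 6: flows [0=3,0=4,1->2,2->4] -> levels [5 8 8 5 6]
Step 7: flows [0=3,4->0,1=2,2->4] -> levels [6 8 7 5 6]
Step 8: flows [0->3,0=4,1->2,2->4] -> levels [5 7 7 6 7]
Step 9: flows [3->0,4->0,1=2,2=4] -> levels [7 7 7 5 6]
Step 10: flows [0->3,0->4,1=2,2->4] -> levels [5 7 6 6 8]
Step 11: flows [3->0,4->0,1->2,4->2] -> levels [7 6 8 5 6]
Step 12: flows [0->3,0->4,2->1,2->4] -> levels [5 7 6 6 8]
  -> period-2 cycle: step 12 state = step 10 state; never stabilizes
  -> state at step 30: (30-10) mod 2 = 0, same as step 10 -> [5 7 6 6 8]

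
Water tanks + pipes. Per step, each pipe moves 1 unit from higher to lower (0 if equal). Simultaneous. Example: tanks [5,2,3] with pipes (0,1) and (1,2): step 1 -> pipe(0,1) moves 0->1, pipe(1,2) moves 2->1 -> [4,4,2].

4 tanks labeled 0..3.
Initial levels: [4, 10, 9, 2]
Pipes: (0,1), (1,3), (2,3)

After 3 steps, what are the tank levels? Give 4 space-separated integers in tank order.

Answer: 6 6 6 7

Derivation:
Step 1: flows [1->0,1->3,2->3] -> levels [5 8 8 4]
Step 2: flows [1->0,1->3,2->3] -> levels [6 6 7 6]
Step 3: flows [0=1,1=3,2->3] -> levels [6 6 6 7]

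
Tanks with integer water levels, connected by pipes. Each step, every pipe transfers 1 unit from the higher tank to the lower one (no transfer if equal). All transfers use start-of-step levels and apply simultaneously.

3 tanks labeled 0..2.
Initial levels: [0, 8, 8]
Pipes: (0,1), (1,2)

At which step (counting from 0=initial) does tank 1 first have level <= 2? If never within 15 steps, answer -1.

Step 1: flows [1->0,1=2] -> levels [1 7 8]
Step 2: flows [1->0,2->1] -> levels [2 7 7]
Step 3: flows [1->0,1=2] -> levels [3 6 7]
Step 4: flows [1->0,2->1] -> levels [4 6 6]
Step 5: flows [1->0,1=2] -> levels [5 5 6]
Step 6: flows [0=1,2->1] -> levels [5 6 5]
Step 7: flows [1->0,1->2] -> levels [6 4 6]
Step 8: flows [0->1,2->1] -> levels [5 6 5]
  -> period-2 cycle (repeats step 6); tank 1 never drops to <=2
Tank 1 never reaches <=2 within 15 steps

Answer: -1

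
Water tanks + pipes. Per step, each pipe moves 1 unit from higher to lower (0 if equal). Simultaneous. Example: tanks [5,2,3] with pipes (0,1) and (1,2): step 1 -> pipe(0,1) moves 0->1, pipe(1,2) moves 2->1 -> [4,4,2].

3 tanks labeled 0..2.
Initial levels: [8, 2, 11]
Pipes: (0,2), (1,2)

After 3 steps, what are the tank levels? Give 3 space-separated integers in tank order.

Answer: 8 5 8

Derivation:
Step 1: flows [2->0,2->1] -> levels [9 3 9]
Step 2: flows [0=2,2->1] -> levels [9 4 8]
Step 3: flows [0->2,2->1] -> levels [8 5 8]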